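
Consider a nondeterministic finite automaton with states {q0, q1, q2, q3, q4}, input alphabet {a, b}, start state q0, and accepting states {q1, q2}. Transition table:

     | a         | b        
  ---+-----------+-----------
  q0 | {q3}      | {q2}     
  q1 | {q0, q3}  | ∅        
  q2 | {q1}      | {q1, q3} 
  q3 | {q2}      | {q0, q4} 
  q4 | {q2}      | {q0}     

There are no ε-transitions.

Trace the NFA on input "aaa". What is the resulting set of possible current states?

Start in {q0}.
Read 'a': {q0} → {q3}.
Read 'a': {q3} → {q2}.
Read 'a': {q2} → {q1}.

{q1}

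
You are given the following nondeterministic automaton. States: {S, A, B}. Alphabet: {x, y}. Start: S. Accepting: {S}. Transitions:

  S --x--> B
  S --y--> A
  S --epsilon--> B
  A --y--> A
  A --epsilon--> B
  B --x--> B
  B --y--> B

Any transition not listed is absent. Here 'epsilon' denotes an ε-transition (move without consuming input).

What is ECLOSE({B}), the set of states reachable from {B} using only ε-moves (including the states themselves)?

Begin with {B}.
No ε-moves leave this set, so the closure equals the set itself.

{B}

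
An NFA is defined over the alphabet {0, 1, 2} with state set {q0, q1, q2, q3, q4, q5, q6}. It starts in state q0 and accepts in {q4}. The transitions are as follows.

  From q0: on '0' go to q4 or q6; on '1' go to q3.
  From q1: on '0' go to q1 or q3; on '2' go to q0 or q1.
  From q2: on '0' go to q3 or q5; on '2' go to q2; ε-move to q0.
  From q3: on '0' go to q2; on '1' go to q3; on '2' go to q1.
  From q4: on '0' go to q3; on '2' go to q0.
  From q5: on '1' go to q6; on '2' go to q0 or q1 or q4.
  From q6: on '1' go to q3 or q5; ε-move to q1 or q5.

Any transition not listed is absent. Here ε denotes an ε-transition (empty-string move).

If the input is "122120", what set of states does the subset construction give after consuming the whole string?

Start in {q0}.
Read '1': {q0} → {q3}.
Read '2': {q3} → {q1}.
Read '2': {q1} → {q0, q1}.
Read '1': {q0, q1} → {q3}.
Read '2': {q3} → {q1}.
Read '0': {q1} → {q1, q3}.

{q1, q3}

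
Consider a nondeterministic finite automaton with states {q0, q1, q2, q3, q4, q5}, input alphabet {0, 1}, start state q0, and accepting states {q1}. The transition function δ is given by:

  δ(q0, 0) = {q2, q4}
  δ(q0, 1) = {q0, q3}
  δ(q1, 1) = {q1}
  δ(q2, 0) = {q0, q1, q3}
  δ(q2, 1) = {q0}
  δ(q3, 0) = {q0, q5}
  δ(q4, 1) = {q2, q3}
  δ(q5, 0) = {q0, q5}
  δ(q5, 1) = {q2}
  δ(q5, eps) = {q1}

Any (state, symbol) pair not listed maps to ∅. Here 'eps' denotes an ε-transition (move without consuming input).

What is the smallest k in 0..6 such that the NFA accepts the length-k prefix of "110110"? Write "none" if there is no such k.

Start in {q0}.
Read '1': {q0} → {q0, q3}.
Read '1': {q0, q3} → {q0, q3}.
Read '0': {q0, q3} → {q0, q1, q2, q4, q5}.
None of the earlier sets intersect F, but {q0, q1, q2, q4, q5} does.

3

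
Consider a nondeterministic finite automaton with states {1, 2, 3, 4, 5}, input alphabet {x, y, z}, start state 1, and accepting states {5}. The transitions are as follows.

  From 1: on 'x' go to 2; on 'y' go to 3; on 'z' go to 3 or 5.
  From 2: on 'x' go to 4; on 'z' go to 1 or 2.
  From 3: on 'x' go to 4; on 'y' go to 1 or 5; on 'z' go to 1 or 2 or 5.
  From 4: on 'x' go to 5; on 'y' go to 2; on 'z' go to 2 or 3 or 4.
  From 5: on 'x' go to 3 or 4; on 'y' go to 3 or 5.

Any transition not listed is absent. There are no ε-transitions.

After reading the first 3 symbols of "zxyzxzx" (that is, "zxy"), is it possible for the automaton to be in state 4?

No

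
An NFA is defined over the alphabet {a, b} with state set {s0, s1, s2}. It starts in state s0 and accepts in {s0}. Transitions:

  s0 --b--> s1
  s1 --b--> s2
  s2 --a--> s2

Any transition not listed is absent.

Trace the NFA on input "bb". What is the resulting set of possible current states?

{s2}

Start in {s0}.
Read 'b': s0→{s1}; now {s1}.
Read 'b': s1→{s2}; now {s2}.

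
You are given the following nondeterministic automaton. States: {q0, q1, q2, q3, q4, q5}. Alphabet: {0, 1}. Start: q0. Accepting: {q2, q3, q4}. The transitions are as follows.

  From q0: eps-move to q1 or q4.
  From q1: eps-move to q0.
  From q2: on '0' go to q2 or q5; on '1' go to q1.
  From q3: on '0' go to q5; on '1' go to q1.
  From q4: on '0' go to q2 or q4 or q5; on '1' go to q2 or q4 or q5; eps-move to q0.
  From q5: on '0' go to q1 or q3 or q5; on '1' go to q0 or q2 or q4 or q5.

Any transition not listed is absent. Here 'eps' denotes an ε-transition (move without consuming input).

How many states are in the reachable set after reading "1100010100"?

Start: ε-closure({q0}) = {q0, q1, q4}.
Read '1': {q0, q1, q4} → {q0, q1, q2, q4, q5}.
Read '1': {q0, q1, q2, q4, q5} → {q0, q1, q2, q4, q5}.
Read '0': {q0, q1, q2, q4, q5} → {q0, q1, q2, q3, q4, q5}.
Read '0': {q0, q1, q2, q3, q4, q5} → {q0, q1, q2, q3, q4, q5}.
Read '0': {q0, q1, q2, q3, q4, q5} → {q0, q1, q2, q3, q4, q5}.
Read '1': {q0, q1, q2, q3, q4, q5} → {q0, q1, q2, q4, q5}.
Read '0': {q0, q1, q2, q4, q5} → {q0, q1, q2, q3, q4, q5}.
Read '1': {q0, q1, q2, q3, q4, q5} → {q0, q1, q2, q4, q5}.
Read '0': {q0, q1, q2, q4, q5} → {q0, q1, q2, q3, q4, q5}.
Read '0': {q0, q1, q2, q3, q4, q5} → {q0, q1, q2, q3, q4, q5}.
That set has 6 states.

6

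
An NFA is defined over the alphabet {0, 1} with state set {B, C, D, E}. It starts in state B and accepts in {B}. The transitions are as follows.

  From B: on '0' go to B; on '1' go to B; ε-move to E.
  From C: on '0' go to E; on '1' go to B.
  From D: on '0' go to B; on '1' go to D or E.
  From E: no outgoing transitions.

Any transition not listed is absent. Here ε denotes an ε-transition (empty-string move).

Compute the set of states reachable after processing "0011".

{B, E}

Start: ε-closure({B}) = {B, E}.
Read '0': B→{B}, E→∅; union {B}; ε-closure = {B, E}.
Read '0': B→{B}, E→∅; union {B}; ε-closure = {B, E}.
Read '1': B→{B}, E→∅; union {B}; ε-closure = {B, E}.
Read '1': B→{B}, E→∅; union {B}; ε-closure = {B, E}.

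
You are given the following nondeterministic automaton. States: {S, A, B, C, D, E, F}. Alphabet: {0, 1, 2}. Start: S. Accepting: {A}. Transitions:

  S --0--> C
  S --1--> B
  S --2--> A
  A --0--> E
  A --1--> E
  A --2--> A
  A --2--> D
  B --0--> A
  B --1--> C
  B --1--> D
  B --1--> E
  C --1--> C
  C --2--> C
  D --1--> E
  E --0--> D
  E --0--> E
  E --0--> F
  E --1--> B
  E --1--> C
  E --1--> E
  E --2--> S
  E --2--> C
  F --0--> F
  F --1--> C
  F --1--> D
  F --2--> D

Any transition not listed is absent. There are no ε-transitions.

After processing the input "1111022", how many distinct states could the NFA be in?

3

Start in {S}.
Read '1': {S} → {B}.
Read '1': {B} → {C, D, E}.
Read '1': {C, D, E} → {B, C, E}.
Read '1': {B, C, E} → {B, C, D, E}.
Read '0': {B, C, D, E} → {A, D, E, F}.
Read '2': {A, D, E, F} → {S, A, C, D}.
Read '2': {S, A, C, D} → {A, C, D}.
That set has 3 states.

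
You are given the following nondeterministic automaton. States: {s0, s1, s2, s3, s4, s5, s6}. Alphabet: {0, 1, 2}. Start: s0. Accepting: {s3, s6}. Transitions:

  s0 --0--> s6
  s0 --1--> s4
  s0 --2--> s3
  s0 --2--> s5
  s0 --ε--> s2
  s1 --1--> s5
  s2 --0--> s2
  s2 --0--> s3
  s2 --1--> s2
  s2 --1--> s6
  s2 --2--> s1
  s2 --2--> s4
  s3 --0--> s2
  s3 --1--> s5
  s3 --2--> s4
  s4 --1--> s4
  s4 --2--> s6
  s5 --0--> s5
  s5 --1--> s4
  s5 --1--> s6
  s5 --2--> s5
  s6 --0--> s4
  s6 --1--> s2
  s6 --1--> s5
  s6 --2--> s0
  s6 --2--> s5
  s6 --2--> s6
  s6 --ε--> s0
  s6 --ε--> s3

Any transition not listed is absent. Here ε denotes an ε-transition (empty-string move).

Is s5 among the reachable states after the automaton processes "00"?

Start: ε-closure({s0}) = {s0, s2}.
Read '0': {s0, s2} → {s0, s2, s3, s6}.
Read '0': {s0, s2, s3, s6} → {s0, s2, s3, s4, s6}.
State s5 is not in {s0, s2, s3, s4, s6}.

No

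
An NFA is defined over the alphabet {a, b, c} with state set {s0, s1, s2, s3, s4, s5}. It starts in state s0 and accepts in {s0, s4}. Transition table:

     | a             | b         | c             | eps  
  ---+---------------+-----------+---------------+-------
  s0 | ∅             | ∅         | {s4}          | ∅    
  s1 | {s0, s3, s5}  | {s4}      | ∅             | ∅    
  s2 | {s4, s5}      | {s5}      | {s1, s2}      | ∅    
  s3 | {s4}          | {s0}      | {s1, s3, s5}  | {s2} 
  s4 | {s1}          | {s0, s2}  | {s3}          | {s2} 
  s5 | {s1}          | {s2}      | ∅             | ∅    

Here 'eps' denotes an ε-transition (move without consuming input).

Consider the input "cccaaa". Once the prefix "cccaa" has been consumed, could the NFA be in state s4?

Yes

Start in {s0}.
Read 'c': s0→{s4}; union {s4}; ε-closure = {s2, s4}.
Read 'c': s2→{s1, s2}, s4→{s3}; now {s1, s2, s3}.
Read 'c': s1→∅, s2→{s1, s2}, s3→{s1, s3, s5}; now {s1, s2, s3, s5}.
Read 'a': s1→{s0, s3, s5}, s2→{s4, s5}, s3→{s4}, s5→{s1}; union {s0, s1, s3, s4, s5}; ε-closure = {s0, s1, s2, s3, s4, s5}.
Read 'a': s0→∅, s1→{s0, s3, s5}, s2→{s4, s5}, s3→{s4}, s4→{s1}, s5→{s1}; union {s0, s1, s3, s4, s5}; ε-closure = {s0, s1, s2, s3, s4, s5}.
State s4 is in {s0, s1, s2, s3, s4, s5}.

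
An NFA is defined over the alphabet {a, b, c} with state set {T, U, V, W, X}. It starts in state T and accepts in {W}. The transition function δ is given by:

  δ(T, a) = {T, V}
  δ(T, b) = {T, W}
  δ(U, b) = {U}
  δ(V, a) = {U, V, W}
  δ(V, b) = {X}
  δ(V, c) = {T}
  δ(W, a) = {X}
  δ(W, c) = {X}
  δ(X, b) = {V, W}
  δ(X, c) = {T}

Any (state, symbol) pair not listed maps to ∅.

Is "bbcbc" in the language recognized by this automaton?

No

Start in {T}.
Read 'b': {T} → {T, W}.
Read 'b': {T, W} → {T, W}.
Read 'c': {T, W} → {X}.
Read 'b': {X} → {V, W}.
Read 'c': {V, W} → {T, X}.
The final set {T, X} contains no accepting state.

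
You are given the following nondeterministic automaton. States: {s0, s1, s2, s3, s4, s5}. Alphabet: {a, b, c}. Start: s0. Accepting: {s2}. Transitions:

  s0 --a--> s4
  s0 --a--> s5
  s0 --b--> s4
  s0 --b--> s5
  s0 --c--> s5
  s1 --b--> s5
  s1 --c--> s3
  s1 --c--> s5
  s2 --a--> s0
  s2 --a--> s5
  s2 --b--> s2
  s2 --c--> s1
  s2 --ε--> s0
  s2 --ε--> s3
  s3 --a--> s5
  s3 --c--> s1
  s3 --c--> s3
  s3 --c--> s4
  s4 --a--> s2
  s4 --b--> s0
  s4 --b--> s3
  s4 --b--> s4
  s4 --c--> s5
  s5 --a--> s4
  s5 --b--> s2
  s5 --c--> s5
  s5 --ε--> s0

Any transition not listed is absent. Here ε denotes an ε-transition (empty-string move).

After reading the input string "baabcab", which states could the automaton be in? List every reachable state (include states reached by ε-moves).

{s0, s2, s3, s4, s5}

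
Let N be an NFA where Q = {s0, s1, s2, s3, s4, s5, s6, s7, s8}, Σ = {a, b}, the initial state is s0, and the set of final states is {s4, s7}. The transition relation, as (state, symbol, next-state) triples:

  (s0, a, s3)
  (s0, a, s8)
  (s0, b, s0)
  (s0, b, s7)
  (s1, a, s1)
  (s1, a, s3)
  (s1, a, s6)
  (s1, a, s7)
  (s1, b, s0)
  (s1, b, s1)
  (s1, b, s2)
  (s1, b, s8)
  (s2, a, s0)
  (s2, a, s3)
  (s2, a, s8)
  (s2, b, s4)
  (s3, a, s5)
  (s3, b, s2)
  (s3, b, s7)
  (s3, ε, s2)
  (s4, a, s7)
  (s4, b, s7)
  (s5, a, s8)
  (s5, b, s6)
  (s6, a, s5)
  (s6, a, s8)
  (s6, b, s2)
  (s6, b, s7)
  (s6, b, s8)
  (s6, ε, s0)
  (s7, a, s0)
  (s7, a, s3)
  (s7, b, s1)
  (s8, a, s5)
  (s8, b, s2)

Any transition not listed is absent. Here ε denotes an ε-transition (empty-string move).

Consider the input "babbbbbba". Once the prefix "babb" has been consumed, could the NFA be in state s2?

No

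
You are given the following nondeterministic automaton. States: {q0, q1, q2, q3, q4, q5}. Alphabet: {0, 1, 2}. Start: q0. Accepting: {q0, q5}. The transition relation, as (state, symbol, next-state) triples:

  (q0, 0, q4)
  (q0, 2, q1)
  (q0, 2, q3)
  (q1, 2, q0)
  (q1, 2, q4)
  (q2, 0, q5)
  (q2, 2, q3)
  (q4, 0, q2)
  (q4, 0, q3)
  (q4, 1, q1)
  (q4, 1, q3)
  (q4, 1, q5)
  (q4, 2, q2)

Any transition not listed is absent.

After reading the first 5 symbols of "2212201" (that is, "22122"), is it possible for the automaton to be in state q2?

Yes

Start in {q0}.
Read '2': q0→{q1, q3}; now {q1, q3}.
Read '2': q1→{q0, q4}, q3→∅; now {q0, q4}.
Read '1': q0→∅, q4→{q1, q3, q5}; now {q1, q3, q5}.
Read '2': q1→{q0, q4}, q3→∅, q5→∅; now {q0, q4}.
Read '2': q0→{q1, q3}, q4→{q2}; now {q1, q2, q3}.
State q2 is in {q1, q2, q3}.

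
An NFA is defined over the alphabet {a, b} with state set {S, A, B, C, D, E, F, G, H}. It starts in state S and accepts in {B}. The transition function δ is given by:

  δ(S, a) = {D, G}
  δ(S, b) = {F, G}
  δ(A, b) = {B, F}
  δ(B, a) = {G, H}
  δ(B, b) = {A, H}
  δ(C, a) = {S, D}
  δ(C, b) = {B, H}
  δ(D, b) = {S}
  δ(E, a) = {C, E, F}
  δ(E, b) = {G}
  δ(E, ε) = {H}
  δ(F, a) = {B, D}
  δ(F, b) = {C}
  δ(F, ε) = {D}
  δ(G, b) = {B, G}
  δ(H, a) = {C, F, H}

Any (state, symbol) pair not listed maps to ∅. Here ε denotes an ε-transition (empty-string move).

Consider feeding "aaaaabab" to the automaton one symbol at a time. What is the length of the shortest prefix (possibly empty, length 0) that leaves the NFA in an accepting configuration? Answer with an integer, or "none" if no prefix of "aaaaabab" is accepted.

Start in {S}.
Read 'a': {S} → {D, G}.
Read 'a': {D, G} → ∅.
The set is empty and remains empty for the remaining 6 symbols.
No reachable set along the way intersects F.

none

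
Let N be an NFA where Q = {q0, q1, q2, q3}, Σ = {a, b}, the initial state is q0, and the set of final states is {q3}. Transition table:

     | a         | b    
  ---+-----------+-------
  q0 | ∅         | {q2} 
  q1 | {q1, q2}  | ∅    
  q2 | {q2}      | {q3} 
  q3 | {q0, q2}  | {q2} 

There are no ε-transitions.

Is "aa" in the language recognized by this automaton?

No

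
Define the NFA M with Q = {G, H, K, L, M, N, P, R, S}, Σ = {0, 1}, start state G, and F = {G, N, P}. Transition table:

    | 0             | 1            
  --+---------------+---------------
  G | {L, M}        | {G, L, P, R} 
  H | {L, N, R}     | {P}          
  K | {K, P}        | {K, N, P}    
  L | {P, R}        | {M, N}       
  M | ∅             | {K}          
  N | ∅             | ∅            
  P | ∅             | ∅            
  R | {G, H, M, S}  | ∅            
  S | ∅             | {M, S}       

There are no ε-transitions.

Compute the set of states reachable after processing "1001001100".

{G, H, K, L, M, N, P, R, S}

Start in {G}.
Read '1': G→{G, L, P, R}; now {G, L, P, R}.
Read '0': G→{L, M}, L→{P, R}, P→∅, R→{G, H, M, S}; now {G, H, L, M, P, R, S}.
Read '0': G→{L, M}, H→{L, N, R}, L→{P, R}, M→∅, P→∅, R→{G, H, M, S}, S→∅; now {G, H, L, M, N, P, R, S}.
Read '1': G→{G, L, P, R}, H→{P}, L→{M, N}, M→{K}, N→∅, P→∅, R→∅, S→{M, S}; now {G, K, L, M, N, P, R, S}.
Read '0': G→{L, M}, K→{K, P}, L→{P, R}, M→∅, N→∅, P→∅, R→{G, H, M, S}, S→∅; now {G, H, K, L, M, P, R, S}.
Read '0': G→{L, M}, H→{L, N, R}, K→{K, P}, L→{P, R}, M→∅, P→∅, R→{G, H, M, S}, S→∅; now {G, H, K, L, M, N, P, R, S}.
Read '1': G→{G, L, P, R}, H→{P}, K→{K, N, P}, L→{M, N}, M→{K}, N→∅, P→∅, R→∅, S→{M, S}; now {G, K, L, M, N, P, R, S}.
Read '1': G→{G, L, P, R}, K→{K, N, P}, L→{M, N}, M→{K}, N→∅, P→∅, R→∅, S→{M, S}; now {G, K, L, M, N, P, R, S}.
Read '0': G→{L, M}, K→{K, P}, L→{P, R}, M→∅, N→∅, P→∅, R→{G, H, M, S}, S→∅; now {G, H, K, L, M, P, R, S}.
Read '0': G→{L, M}, H→{L, N, R}, K→{K, P}, L→{P, R}, M→∅, P→∅, R→{G, H, M, S}, S→∅; now {G, H, K, L, M, N, P, R, S}.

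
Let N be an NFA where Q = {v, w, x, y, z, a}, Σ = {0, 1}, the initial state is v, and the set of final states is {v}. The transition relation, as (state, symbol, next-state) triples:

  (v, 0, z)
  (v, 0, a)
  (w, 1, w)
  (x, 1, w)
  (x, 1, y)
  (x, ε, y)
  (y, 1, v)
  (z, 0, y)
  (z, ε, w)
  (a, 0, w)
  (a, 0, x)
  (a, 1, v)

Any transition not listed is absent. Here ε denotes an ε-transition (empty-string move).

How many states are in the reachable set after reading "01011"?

Start in {v}.
Read '0': v→{z, a}; union {z, a}; ε-closure = {w, z, a}.
Read '1': w→{w}, z→∅, a→{v}; now {v, w}.
Read '0': v→{z, a}, w→∅; union {z, a}; ε-closure = {w, z, a}.
Read '1': w→{w}, z→∅, a→{v}; now {v, w}.
Read '1': v→∅, w→{w}; now {w}.
That set has 1 state.

1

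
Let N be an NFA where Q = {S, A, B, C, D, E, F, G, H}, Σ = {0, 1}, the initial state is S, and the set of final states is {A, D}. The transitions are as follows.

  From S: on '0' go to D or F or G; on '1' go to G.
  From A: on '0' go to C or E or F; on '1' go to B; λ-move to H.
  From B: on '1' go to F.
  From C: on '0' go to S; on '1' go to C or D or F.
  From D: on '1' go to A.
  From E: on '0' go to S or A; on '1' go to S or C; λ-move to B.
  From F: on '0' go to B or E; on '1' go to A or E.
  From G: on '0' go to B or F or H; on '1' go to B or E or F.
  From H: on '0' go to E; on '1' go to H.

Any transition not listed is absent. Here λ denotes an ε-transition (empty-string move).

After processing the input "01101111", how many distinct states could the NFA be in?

9

Start in {S}.
Read '0': S→{D, F, G}; now {D, F, G}.
Read '1': D→{A}, F→{A, E}, G→{B, E, F}; union {A, B, E, F}; ε-closure = {A, B, E, F, H}.
Read '1': A→{B}, B→{F}, E→{S, C}, F→{A, E}, H→{H}; now {S, A, B, C, E, F, H}.
Read '0': S→{D, F, G}, A→{C, E, F}, B→∅, C→{S}, E→{S, A}, F→{B, E}, H→{E}; union {S, A, B, C, D, E, F, G}; ε-closure = {S, A, B, C, D, E, F, G, H}.
Read '1': S→{G}, A→{B}, B→{F}, C→{C, D, F}, D→{A}, E→{S, C}, F→{A, E}, G→{B, E, F}, H→{H}; now {S, A, B, C, D, E, F, G, H}.
Read '1': S→{G}, A→{B}, B→{F}, C→{C, D, F}, D→{A}, E→{S, C}, F→{A, E}, G→{B, E, F}, H→{H}; now {S, A, B, C, D, E, F, G, H}.
Read '1': S→{G}, A→{B}, B→{F}, C→{C, D, F}, D→{A}, E→{S, C}, F→{A, E}, G→{B, E, F}, H→{H}; now {S, A, B, C, D, E, F, G, H}.
Read '1': S→{G}, A→{B}, B→{F}, C→{C, D, F}, D→{A}, E→{S, C}, F→{A, E}, G→{B, E, F}, H→{H}; now {S, A, B, C, D, E, F, G, H}.
That set has 9 states.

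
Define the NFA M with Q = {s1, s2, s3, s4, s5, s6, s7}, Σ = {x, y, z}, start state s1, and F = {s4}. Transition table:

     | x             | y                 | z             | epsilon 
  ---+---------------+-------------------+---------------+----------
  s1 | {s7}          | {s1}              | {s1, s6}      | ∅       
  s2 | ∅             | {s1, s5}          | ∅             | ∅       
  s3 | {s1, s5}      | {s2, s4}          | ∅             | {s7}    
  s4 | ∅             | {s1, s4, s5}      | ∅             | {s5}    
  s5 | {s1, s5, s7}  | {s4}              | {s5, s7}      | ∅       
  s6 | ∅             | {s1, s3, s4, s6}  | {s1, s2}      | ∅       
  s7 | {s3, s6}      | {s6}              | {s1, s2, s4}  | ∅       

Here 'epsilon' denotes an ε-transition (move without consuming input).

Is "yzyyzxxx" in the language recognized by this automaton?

No

Start in {s1}.
Read 'y': {s1} → {s1}.
Read 'z': {s1} → {s1, s6}.
Read 'y': {s1, s6} → {s1, s3, s4, s5, s6, s7}.
Read 'y': {s1, s3, s4, s5, s6, s7} → {s1, s2, s3, s4, s5, s6, s7}.
Read 'z': {s1, s2, s3, s4, s5, s6, s7} → {s1, s2, s4, s5, s6, s7}.
Read 'x': {s1, s2, s4, s5, s6, s7} → {s1, s3, s5, s6, s7}.
Read 'x': {s1, s3, s5, s6, s7} → {s1, s3, s5, s6, s7}.
Read 'x': {s1, s3, s5, s6, s7} → {s1, s3, s5, s6, s7}.
The final set {s1, s3, s5, s6, s7} contains no accepting state.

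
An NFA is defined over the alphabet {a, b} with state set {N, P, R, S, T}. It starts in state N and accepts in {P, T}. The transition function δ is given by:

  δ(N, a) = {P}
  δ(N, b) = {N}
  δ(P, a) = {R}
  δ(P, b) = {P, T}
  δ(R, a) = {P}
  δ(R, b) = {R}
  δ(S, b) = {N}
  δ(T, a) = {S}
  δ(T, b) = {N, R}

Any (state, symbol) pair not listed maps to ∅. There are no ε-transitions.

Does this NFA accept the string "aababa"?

Start in {N}.
Read 'a': {N} → {P}.
Read 'a': {P} → {R}.
Read 'b': {R} → {R}.
Read 'a': {R} → {P}.
Read 'b': {P} → {P, T}.
Read 'a': {P, T} → {R, S}.
The final set {R, S} contains no accepting state.

No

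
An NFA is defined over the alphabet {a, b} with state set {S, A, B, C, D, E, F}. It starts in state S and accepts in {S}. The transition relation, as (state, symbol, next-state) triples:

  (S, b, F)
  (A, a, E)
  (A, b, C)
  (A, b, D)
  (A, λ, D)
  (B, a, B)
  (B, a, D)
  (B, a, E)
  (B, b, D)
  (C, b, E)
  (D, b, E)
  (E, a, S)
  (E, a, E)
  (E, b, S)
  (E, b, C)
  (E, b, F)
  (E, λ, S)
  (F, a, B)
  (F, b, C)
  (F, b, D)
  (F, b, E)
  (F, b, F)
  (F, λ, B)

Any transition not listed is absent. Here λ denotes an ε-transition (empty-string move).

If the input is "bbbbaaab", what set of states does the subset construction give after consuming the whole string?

Start in {S}.
Read 'b': S→{F}; union {F}; ε-closure = {B, F}.
Read 'b': B→{D}, F→{C, D, E, F}; union {C, D, E, F}; ε-closure = {S, B, C, D, E, F}.
Read 'b': S→{F}, B→{D}, C→{E}, D→{E}, E→{S, C, F}, F→{C, D, E, F}; union {S, C, D, E, F}; ε-closure = {S, B, C, D, E, F}.
Read 'b': S→{F}, B→{D}, C→{E}, D→{E}, E→{S, C, F}, F→{C, D, E, F}; union {S, C, D, E, F}; ε-closure = {S, B, C, D, E, F}.
Read 'a': S→∅, B→{B, D, E}, C→∅, D→∅, E→{S, E}, F→{B}; now {S, B, D, E}.
Read 'a': S→∅, B→{B, D, E}, D→∅, E→{S, E}; now {S, B, D, E}.
Read 'a': S→∅, B→{B, D, E}, D→∅, E→{S, E}; now {S, B, D, E}.
Read 'b': S→{F}, B→{D}, D→{E}, E→{S, C, F}; union {S, C, D, E, F}; ε-closure = {S, B, C, D, E, F}.

{S, B, C, D, E, F}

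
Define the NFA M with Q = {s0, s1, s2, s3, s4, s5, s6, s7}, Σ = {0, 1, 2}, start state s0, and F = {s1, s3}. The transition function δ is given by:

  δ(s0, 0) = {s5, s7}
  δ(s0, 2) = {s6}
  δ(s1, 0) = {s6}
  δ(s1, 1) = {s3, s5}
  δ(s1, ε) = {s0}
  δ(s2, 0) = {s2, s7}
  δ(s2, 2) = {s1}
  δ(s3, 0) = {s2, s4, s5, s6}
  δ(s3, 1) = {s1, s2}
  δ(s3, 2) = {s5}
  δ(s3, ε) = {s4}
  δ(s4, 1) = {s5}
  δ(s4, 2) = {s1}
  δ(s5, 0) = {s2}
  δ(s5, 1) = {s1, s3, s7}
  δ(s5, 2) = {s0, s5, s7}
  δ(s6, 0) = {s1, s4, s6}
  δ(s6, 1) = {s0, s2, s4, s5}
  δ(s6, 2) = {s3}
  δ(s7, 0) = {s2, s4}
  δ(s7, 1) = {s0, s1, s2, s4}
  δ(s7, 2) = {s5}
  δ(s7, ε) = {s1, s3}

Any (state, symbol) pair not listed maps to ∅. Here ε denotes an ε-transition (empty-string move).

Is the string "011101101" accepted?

Yes

Start in {s0}.
Read '0': s0→{s5, s7}; union {s5, s7}; ε-closure = {s0, s1, s3, s4, s5, s7}.
Read '1': s0→∅, s1→{s3, s5}, s3→{s1, s2}, s4→{s5}, s5→{s1, s3, s7}, s7→{s0, s1, s2, s4}; now {s0, s1, s2, s3, s4, s5, s7}.
Read '1': s0→∅, s1→{s3, s5}, s2→∅, s3→{s1, s2}, s4→{s5}, s5→{s1, s3, s7}, s7→{s0, s1, s2, s4}; now {s0, s1, s2, s3, s4, s5, s7}.
Read '1': s0→∅, s1→{s3, s5}, s2→∅, s3→{s1, s2}, s4→{s5}, s5→{s1, s3, s7}, s7→{s0, s1, s2, s4}; now {s0, s1, s2, s3, s4, s5, s7}.
Read '0': s0→{s5, s7}, s1→{s6}, s2→{s2, s7}, s3→{s2, s4, s5, s6}, s4→∅, s5→{s2}, s7→{s2, s4}; union {s2, s4, s5, s6, s7}; ε-closure = {s0, s1, s2, s3, s4, s5, s6, s7}.
Read '1': s0→∅, s1→{s3, s5}, s2→∅, s3→{s1, s2}, s4→{s5}, s5→{s1, s3, s7}, s6→{s0, s2, s4, s5}, s7→{s0, s1, s2, s4}; now {s0, s1, s2, s3, s4, s5, s7}.
Read '1': s0→∅, s1→{s3, s5}, s2→∅, s3→{s1, s2}, s4→{s5}, s5→{s1, s3, s7}, s7→{s0, s1, s2, s4}; now {s0, s1, s2, s3, s4, s5, s7}.
Read '0': s0→{s5, s7}, s1→{s6}, s2→{s2, s7}, s3→{s2, s4, s5, s6}, s4→∅, s5→{s2}, s7→{s2, s4}; union {s2, s4, s5, s6, s7}; ε-closure = {s0, s1, s2, s3, s4, s5, s6, s7}.
Read '1': s0→∅, s1→{s3, s5}, s2→∅, s3→{s1, s2}, s4→{s5}, s5→{s1, s3, s7}, s6→{s0, s2, s4, s5}, s7→{s0, s1, s2, s4}; now {s0, s1, s2, s3, s4, s5, s7}.
The final set {s0, s1, s2, s3, s4, s5, s7} contains the accepting states s1, s3.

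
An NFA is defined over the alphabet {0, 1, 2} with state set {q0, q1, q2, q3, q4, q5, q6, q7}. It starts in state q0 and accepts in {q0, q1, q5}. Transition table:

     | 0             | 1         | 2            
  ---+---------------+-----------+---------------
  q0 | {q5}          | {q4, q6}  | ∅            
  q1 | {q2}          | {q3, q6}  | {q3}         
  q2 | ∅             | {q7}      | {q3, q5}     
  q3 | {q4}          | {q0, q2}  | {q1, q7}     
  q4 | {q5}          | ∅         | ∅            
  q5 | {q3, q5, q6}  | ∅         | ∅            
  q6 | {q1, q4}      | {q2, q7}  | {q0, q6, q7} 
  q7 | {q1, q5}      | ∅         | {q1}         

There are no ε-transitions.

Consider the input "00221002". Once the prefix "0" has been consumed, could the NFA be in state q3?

Start in {q0}.
Read '0': q0→{q5}; now {q5}.
State q3 is not in {q5}.

No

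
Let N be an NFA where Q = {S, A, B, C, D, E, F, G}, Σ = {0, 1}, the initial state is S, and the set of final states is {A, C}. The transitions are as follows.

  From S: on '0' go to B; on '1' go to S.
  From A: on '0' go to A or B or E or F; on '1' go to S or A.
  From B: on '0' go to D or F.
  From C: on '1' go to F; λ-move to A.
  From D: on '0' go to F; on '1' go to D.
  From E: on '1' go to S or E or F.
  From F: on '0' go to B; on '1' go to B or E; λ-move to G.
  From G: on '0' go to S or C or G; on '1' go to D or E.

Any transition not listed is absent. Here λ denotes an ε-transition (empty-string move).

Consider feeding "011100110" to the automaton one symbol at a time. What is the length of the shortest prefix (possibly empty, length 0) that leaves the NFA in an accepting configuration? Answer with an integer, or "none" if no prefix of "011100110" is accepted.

Start in {S}.
Read '0': S→{B}; now {B}.
Read '1': B→∅; now ∅.
The set is empty and remains empty for the remaining 7 symbols.
No reachable set along the way intersects F.

none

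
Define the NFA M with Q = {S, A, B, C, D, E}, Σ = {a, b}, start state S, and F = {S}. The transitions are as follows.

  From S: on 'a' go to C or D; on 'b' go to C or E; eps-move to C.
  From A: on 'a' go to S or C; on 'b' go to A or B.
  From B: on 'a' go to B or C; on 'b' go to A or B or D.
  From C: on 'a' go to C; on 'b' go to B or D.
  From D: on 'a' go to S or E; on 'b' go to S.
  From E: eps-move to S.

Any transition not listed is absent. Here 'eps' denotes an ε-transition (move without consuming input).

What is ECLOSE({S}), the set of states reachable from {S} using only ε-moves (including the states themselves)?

Begin with {S}.
ε-move S → C; add C.

{S, C}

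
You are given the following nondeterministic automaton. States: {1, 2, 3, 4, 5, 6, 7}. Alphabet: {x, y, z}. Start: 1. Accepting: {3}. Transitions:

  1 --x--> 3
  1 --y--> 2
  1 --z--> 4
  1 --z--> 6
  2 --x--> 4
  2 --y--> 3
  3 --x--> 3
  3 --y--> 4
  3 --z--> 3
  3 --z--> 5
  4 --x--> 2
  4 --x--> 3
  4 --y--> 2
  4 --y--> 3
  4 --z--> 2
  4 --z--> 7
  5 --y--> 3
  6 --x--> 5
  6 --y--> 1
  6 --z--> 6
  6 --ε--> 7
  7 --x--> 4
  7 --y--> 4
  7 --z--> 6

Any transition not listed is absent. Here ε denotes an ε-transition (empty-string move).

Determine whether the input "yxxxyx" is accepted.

Start in {1}.
Read 'y': {1} → {2}.
Read 'x': {2} → {4}.
Read 'x': {4} → {2, 3}.
Read 'x': {2, 3} → {3, 4}.
Read 'y': {3, 4} → {2, 3, 4}.
Read 'x': {2, 3, 4} → {2, 3, 4}.
The final set {2, 3, 4} contains the accepting state 3.

Yes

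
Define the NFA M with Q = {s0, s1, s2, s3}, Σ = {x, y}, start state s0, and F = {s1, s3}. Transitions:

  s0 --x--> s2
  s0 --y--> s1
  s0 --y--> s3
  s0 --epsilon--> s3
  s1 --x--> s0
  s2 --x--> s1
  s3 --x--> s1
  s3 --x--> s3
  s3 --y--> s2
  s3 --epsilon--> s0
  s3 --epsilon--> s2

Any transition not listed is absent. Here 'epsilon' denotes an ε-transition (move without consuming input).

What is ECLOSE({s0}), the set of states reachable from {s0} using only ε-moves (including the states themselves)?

Begin with {s0}.
ε-move s0 → s3; add s3.
ε-move s3 → s2; add s2.

{s0, s2, s3}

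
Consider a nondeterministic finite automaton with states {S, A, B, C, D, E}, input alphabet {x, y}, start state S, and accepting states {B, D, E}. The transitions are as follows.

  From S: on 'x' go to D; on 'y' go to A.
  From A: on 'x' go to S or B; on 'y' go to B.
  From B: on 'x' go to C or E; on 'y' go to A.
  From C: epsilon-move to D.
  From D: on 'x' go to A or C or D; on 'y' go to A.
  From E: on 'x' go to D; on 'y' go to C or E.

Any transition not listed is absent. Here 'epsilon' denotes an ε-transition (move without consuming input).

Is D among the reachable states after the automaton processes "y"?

No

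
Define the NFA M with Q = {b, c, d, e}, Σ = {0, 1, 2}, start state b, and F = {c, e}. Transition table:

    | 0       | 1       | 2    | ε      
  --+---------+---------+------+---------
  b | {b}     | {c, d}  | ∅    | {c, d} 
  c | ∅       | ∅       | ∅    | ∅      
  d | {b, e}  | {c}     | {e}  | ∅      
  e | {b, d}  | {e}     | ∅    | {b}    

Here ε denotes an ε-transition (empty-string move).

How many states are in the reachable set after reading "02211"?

4

Start: ε-closure({b}) = {b, c, d}.
Read '0': b→{b}, c→∅, d→{b, e}; union {b, e}; ε-closure = {b, c, d, e}.
Read '2': b→∅, c→∅, d→{e}, e→∅; union {e}; ε-closure = {b, c, d, e}.
Read '2': b→∅, c→∅, d→{e}, e→∅; union {e}; ε-closure = {b, c, d, e}.
Read '1': b→{c, d}, c→∅, d→{c}, e→{e}; union {c, d, e}; ε-closure = {b, c, d, e}.
Read '1': b→{c, d}, c→∅, d→{c}, e→{e}; union {c, d, e}; ε-closure = {b, c, d, e}.
That set has 4 states.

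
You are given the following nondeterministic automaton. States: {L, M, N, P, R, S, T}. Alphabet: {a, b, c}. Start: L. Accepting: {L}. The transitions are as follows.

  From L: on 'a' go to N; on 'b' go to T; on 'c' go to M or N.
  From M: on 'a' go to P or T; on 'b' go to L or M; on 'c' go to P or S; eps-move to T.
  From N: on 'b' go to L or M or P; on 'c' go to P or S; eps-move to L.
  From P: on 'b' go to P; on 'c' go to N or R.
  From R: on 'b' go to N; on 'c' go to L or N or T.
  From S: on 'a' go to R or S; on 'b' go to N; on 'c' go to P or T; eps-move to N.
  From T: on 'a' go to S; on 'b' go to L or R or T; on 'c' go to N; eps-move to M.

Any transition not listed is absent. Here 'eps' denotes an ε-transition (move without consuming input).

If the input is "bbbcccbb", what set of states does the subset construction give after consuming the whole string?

{L, M, N, P, R, T}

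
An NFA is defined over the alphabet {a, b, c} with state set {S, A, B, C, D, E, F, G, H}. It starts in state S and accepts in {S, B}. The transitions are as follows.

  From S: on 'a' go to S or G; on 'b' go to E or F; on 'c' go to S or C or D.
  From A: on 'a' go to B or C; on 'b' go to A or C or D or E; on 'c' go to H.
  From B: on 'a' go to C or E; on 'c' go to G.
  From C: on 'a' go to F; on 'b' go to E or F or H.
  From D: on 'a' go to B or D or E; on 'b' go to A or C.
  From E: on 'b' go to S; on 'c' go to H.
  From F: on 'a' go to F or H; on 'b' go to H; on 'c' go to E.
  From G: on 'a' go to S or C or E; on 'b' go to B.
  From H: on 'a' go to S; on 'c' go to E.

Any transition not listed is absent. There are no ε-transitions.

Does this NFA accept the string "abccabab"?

No

Start in {S}.
Read 'a': {S} → {S, G}.
Read 'b': {S, G} → {B, E, F}.
Read 'c': {B, E, F} → {E, G, H}.
Read 'c': {E, G, H} → {E, H}.
Read 'a': {E, H} → {S}.
Read 'b': {S} → {E, F}.
Read 'a': {E, F} → {F, H}.
Read 'b': {F, H} → {H}.
The final set {H} contains no accepting state.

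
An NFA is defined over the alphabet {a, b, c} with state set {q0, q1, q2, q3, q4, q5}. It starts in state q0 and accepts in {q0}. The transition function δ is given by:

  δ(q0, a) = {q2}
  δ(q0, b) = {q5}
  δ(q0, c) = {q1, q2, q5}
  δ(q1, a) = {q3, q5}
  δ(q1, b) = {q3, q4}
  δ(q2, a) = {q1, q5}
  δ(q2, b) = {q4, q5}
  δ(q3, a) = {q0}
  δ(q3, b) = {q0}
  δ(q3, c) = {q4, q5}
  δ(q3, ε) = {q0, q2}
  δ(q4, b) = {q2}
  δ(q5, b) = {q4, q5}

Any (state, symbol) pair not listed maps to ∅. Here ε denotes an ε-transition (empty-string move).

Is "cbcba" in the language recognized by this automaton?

Yes

Start in {q0}.
Read 'c': {q0} → {q1, q2, q5}.
Read 'b': {q1, q2, q5} → {q0, q2, q3, q4, q5}.
Read 'c': {q0, q2, q3, q4, q5} → {q1, q2, q4, q5}.
Read 'b': {q1, q2, q4, q5} → {q0, q2, q3, q4, q5}.
Read 'a': {q0, q2, q3, q4, q5} → {q0, q1, q2, q5}.
The final set {q0, q1, q2, q5} contains the accepting state q0.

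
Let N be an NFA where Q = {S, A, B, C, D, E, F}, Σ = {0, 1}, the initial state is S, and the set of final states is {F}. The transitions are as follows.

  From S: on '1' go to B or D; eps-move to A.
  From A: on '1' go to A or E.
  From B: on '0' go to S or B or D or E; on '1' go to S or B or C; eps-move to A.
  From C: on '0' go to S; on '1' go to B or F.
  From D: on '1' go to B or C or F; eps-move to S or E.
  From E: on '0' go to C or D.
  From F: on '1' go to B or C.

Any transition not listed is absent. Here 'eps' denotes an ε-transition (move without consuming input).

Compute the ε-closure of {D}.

Begin with {D}.
ε-move D → S; add S.
ε-move D → E; add E.
ε-move S → A; add A.

{S, A, D, E}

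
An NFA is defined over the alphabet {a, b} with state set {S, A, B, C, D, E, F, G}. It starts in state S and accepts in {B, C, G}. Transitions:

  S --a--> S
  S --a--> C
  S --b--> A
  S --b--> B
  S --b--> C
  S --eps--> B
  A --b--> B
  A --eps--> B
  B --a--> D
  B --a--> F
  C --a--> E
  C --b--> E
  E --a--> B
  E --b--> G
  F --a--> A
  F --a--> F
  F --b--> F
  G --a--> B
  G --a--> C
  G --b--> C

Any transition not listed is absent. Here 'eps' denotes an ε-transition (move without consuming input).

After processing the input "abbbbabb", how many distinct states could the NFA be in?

2

Start: ε-closure({S}) = {S, B}.
Read 'a': S→{S, C}, B→{D, F}; union {S, C, D, F}; ε-closure = {S, B, C, D, F}.
Read 'b': S→{A, B, C}, B→∅, C→{E}, D→∅, F→{F}; now {A, B, C, E, F}.
Read 'b': A→{B}, B→∅, C→{E}, E→{G}, F→{F}; now {B, E, F, G}.
Read 'b': B→∅, E→{G}, F→{F}, G→{C}; now {C, F, G}.
Read 'b': C→{E}, F→{F}, G→{C}; now {C, E, F}.
Read 'a': C→{E}, E→{B}, F→{A, F}; now {A, B, E, F}.
Read 'b': A→{B}, B→∅, E→{G}, F→{F}; now {B, F, G}.
Read 'b': B→∅, F→{F}, G→{C}; now {C, F}.
That set has 2 states.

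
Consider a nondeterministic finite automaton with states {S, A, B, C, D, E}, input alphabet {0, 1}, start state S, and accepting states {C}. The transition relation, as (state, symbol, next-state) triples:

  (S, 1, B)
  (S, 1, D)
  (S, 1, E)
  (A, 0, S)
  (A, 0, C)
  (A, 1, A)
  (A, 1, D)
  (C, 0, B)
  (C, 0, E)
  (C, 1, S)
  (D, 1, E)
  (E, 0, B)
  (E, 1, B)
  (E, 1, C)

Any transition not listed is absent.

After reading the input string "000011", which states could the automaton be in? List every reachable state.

∅

Start in {S}.
Read '0': {S} → ∅.
The set is empty and remains empty for the remaining 5 symbols.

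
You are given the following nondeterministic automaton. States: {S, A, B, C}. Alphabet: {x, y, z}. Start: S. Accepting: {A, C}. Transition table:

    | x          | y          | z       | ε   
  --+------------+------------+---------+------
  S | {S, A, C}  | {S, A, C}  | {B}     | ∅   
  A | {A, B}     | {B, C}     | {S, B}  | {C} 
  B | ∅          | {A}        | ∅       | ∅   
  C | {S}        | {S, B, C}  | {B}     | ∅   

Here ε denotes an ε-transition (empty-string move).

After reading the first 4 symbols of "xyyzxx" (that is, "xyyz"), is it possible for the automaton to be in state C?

Start in {S}.
Read 'x': {S} → {S, A, C}.
Read 'y': {S, A, C} → {S, A, B, C}.
Read 'y': {S, A, B, C} → {S, A, B, C}.
Read 'z': {S, A, B, C} → {S, B}.
State C is not in {S, B}.

No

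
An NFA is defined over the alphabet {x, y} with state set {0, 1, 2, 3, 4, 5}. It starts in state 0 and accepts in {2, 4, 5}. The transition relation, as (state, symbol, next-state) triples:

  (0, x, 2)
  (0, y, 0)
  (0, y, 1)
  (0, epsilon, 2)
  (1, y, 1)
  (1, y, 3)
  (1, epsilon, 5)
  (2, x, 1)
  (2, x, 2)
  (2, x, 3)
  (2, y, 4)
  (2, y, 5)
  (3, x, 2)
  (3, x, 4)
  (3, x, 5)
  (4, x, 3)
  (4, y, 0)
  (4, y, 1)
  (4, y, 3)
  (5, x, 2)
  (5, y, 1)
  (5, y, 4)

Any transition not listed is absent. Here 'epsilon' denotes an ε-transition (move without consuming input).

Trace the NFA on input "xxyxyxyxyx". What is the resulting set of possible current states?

{1, 2, 3, 4, 5}

Start: ε-closure({0}) = {0, 2}.
Read 'x': {0, 2} → {1, 2, 3, 5}.
Read 'x': {1, 2, 3, 5} → {1, 2, 3, 4, 5}.
Read 'y': {1, 2, 3, 4, 5} → {0, 1, 2, 3, 4, 5}.
Read 'x': {0, 1, 2, 3, 4, 5} → {1, 2, 3, 4, 5}.
Read 'y': {1, 2, 3, 4, 5} → {0, 1, 2, 3, 4, 5}.
Read 'x': {0, 1, 2, 3, 4, 5} → {1, 2, 3, 4, 5}.
Read 'y': {1, 2, 3, 4, 5} → {0, 1, 2, 3, 4, 5}.
Read 'x': {0, 1, 2, 3, 4, 5} → {1, 2, 3, 4, 5}.
Read 'y': {1, 2, 3, 4, 5} → {0, 1, 2, 3, 4, 5}.
Read 'x': {0, 1, 2, 3, 4, 5} → {1, 2, 3, 4, 5}.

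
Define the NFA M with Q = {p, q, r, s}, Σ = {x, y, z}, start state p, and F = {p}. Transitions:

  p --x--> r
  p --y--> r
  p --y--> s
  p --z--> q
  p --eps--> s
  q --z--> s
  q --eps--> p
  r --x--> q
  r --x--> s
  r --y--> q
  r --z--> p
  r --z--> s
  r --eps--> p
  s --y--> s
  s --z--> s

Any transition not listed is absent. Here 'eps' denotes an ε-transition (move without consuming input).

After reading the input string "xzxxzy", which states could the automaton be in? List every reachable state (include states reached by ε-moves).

Start: ε-closure({p}) = {p, s}.
Read 'x': p→{r}, s→∅; union {r}; ε-closure = {p, r, s}.
Read 'z': p→{q}, r→{p, s}, s→{s}; now {p, q, s}.
Read 'x': p→{r}, q→∅, s→∅; union {r}; ε-closure = {p, r, s}.
Read 'x': p→{r}, r→{q, s}, s→∅; union {q, r, s}; ε-closure = {p, q, r, s}.
Read 'z': p→{q}, q→{s}, r→{p, s}, s→{s}; now {p, q, s}.
Read 'y': p→{r, s}, q→∅, s→{s}; union {r, s}; ε-closure = {p, r, s}.

{p, r, s}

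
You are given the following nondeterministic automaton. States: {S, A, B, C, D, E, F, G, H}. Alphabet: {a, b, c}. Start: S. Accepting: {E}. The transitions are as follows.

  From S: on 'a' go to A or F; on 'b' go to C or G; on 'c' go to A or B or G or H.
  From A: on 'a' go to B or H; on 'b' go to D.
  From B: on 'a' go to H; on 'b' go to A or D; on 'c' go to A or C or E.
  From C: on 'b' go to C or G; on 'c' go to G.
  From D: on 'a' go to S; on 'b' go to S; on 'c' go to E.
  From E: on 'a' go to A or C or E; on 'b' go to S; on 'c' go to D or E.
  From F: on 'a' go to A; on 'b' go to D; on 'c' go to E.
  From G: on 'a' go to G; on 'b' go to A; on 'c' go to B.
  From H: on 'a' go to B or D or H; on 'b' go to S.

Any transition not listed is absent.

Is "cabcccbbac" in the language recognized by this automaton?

Yes

Start in {S}.
Read 'c': {S} → {A, B, G, H}.
Read 'a': {A, B, G, H} → {B, D, G, H}.
Read 'b': {B, D, G, H} → {S, A, D}.
Read 'c': {S, A, D} → {A, B, E, G, H}.
Read 'c': {A, B, E, G, H} → {A, B, C, D, E}.
Read 'c': {A, B, C, D, E} → {A, C, D, E, G}.
Read 'b': {A, C, D, E, G} → {S, A, C, D, G}.
Read 'b': {S, A, C, D, G} → {S, A, C, D, G}.
Read 'a': {S, A, C, D, G} → {S, A, B, F, G, H}.
Read 'c': {S, A, B, F, G, H} → {A, B, C, E, G, H}.
The final set {A, B, C, E, G, H} contains the accepting state E.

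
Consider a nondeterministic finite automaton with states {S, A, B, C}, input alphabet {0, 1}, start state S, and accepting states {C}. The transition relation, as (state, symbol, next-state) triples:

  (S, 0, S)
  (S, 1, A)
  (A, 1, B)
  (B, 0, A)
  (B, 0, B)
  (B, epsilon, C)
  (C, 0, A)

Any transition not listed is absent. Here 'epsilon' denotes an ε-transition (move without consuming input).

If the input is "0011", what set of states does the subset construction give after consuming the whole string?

Start in {S}.
Read '0': {S} → {S}.
Read '0': {S} → {S}.
Read '1': {S} → {A}.
Read '1': {A} → {B, C}.

{B, C}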